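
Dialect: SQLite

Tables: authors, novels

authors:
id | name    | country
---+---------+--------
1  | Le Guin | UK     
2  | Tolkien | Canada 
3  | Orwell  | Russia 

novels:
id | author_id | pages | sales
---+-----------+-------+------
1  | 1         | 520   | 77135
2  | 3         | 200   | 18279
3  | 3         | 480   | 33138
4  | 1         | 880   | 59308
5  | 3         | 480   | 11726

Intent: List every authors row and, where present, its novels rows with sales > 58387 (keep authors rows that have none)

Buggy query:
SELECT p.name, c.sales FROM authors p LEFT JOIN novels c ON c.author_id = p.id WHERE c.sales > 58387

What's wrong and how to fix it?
Bug: Filtering c.sales in WHERE discards the NULL rows produced by LEFT JOIN, turning it into an inner join

Fix: Move the right-table condition into the ON clause so unmatched parents are kept

Corrected query:
SELECT p.name, c.sales FROM authors p LEFT JOIN novels c ON c.author_id = p.id AND c.sales > 58387

Result:
name    | sales
--------+------
Le Guin | 59308
Le Guin | 77135
Tolkien | NULL 
Orwell  | NULL 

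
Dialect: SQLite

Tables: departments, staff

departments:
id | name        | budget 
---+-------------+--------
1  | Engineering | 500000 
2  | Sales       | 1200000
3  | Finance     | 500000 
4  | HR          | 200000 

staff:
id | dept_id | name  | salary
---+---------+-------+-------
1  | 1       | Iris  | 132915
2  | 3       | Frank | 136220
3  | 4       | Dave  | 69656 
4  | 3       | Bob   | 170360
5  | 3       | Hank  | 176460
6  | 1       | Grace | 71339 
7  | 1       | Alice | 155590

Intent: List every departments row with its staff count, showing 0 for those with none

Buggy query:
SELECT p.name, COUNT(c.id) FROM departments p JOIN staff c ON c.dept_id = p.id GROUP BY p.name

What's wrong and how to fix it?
Bug: An inner join excludes parents with zero children

Fix: Switch to LEFT JOIN to retain unmatched parent rows

Corrected query:
SELECT p.name, COUNT(c.id) FROM departments p LEFT JOIN staff c ON c.dept_id = p.id GROUP BY p.name

Result:
name        | COUNT(c.id)
------------+------------
Engineering | 3          
Finance     | 3          
HR          | 1          
Sales       | 0          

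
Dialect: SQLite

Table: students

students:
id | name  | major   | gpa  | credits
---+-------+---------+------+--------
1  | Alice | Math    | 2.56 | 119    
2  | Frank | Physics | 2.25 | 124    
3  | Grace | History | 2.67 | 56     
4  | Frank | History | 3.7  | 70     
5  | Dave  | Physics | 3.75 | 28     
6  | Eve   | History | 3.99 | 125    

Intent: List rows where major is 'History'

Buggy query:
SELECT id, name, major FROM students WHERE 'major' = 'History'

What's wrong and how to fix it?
Bug: 'major' in single quotes is a string literal, not the column; the comparison is literal-vs-literal and never true

Fix: Reference the column as major without single quotes

Corrected query:
SELECT id, name, major FROM students WHERE major = 'History'

Result:
id | name  | major  
---+-------+--------
3  | Grace | History
4  | Frank | History
6  | Eve   | History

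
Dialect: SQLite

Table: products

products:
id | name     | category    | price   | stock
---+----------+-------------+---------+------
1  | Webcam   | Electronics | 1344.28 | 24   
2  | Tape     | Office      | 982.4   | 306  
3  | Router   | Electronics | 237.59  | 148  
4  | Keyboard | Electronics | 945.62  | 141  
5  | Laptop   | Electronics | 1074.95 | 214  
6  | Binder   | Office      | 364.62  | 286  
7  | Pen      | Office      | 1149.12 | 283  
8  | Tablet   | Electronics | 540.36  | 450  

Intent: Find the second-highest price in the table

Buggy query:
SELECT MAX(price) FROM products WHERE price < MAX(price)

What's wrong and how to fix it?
Bug: MAX(price) on the right of the comparison is an aggregate-in-WHERE error

Fix: Compute the overall MAX in a subquery, then take MAX of rows below it

Corrected query:
SELECT MAX(price) FROM products WHERE price < (SELECT MAX(price) FROM products)

Result:
MAX(price)
----------
1149.12   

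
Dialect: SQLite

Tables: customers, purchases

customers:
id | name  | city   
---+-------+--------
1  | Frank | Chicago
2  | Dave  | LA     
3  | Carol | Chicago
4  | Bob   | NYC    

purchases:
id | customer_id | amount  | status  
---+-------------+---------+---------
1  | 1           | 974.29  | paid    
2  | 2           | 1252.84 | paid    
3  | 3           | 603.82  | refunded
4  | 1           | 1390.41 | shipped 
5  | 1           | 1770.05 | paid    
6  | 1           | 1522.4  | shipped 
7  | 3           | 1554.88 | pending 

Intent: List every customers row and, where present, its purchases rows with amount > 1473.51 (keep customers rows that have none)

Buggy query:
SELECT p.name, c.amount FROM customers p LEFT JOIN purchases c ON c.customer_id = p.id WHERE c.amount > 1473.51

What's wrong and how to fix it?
Bug: Filtering c.amount in WHERE discards the NULL rows produced by LEFT JOIN, turning it into an inner join

Fix: Move the right-table condition into the ON clause so unmatched parents are kept

Corrected query:
SELECT p.name, c.amount FROM customers p LEFT JOIN purchases c ON c.customer_id = p.id AND c.amount > 1473.51

Result:
name  | amount 
------+--------
Frank | 1522.4 
Frank | 1770.05
Dave  | NULL   
Carol | 1554.88
Bob   | NULL   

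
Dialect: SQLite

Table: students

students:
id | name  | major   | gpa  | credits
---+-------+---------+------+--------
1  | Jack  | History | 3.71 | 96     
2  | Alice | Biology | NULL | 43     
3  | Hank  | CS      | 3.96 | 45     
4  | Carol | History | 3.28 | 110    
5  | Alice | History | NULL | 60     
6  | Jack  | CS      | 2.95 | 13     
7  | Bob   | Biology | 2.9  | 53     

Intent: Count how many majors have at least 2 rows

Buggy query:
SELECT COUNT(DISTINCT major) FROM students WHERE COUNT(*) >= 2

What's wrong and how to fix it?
Bug: COUNT(*) cannot appear in WHERE; the per-group count doesn't exist yet

Fix: Group first with HAVING COUNT(*) >= 2, then COUNT the resulting groups

Corrected query:
SELECT COUNT(*) FROM (SELECT major FROM students GROUP BY major HAVING COUNT(*) >= 2)

Result:
COUNT(*)
--------
3       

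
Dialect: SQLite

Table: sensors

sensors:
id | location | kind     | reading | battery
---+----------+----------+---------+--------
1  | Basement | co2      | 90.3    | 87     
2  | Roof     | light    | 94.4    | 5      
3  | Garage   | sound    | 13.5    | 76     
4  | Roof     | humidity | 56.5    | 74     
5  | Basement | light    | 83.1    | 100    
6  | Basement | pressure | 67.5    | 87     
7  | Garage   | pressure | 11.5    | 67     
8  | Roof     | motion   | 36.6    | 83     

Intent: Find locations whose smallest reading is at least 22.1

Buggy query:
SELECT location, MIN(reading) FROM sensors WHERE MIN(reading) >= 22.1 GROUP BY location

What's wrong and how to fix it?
Bug: Aggregates like MIN are computed per group after WHERE runs

Fix: Use HAVING for the per-group MIN condition

Corrected query:
SELECT location, MIN(reading) FROM sensors GROUP BY location HAVING MIN(reading) >= 22.1

Result:
location | MIN(reading)
---------+-------------
Basement | 67.5        
Roof     | 36.6        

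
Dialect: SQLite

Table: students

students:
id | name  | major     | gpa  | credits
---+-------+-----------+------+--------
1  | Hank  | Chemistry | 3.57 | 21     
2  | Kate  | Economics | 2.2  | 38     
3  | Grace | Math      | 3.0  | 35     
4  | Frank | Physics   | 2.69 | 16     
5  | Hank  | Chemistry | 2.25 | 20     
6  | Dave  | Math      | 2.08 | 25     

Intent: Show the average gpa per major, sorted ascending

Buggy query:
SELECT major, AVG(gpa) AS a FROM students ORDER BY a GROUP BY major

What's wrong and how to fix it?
Bug: ORDER BY appears before GROUP BY; SQL clause order requires GROUP BY first

Fix: Move ORDER BY to the end, after GROUP BY

Corrected query:
SELECT major, AVG(gpa) AS a FROM students GROUP BY major ORDER BY a

Result:
major     | a   
----------+-----
Economics | 2.2 
Math      | 2.54
Physics   | 2.69
Chemistry | 2.91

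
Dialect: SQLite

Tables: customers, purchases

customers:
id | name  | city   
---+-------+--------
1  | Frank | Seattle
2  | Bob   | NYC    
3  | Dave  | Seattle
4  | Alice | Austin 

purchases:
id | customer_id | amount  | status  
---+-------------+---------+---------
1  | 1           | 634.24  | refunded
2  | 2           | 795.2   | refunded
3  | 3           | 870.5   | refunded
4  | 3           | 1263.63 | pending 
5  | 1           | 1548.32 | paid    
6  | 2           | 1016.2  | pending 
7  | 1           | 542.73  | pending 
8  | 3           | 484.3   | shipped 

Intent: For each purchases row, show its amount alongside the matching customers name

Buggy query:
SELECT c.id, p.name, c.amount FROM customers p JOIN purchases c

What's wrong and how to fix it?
Bug: Missing join condition: each purchases row is matched to all customers rows instead of just its own

Fix: Specify the join condition linking the foreign key to the parent id

Corrected query:
SELECT c.id, p.name, c.amount FROM customers p JOIN purchases c ON c.customer_id = p.id

Result:
id | name  | amount 
---+-------+--------
1  | Frank | 634.24 
2  | Bob   | 795.2  
3  | Dave  | 870.5  
4  | Dave  | 1263.63
5  | Frank | 1548.32
6  | Bob   | 1016.2 
7  | Frank | 542.73 
8  | Dave  | 484.3  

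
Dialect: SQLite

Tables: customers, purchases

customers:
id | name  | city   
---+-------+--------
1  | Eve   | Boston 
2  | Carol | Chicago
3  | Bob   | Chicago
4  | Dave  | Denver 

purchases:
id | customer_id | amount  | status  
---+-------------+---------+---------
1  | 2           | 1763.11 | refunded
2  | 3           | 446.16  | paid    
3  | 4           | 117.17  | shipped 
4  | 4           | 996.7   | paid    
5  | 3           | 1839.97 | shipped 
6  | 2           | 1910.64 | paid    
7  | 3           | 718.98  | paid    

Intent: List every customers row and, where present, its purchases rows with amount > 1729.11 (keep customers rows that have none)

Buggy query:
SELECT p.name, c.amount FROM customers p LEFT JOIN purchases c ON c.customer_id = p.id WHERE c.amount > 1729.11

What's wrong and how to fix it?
Bug: A WHERE condition on the right-hand table after LEFT JOIN drops unmatched parents

Fix: Move the right-table condition into the ON clause so unmatched parents are kept

Corrected query:
SELECT p.name, c.amount FROM customers p LEFT JOIN purchases c ON c.customer_id = p.id AND c.amount > 1729.11

Result:
name  | amount 
------+--------
Eve   | NULL   
Carol | 1763.11
Carol | 1910.64
Bob   | 1839.97
Dave  | NULL   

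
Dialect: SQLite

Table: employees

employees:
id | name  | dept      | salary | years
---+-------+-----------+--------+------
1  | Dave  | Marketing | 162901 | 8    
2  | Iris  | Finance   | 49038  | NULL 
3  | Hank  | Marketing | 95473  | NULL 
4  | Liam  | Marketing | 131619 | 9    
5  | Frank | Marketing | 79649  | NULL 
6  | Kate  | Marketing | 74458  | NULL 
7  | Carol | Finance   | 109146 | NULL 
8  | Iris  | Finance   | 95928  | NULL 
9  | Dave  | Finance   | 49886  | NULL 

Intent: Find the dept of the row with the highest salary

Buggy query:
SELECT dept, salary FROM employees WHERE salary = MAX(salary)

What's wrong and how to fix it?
Bug: MAX(salary) is an aggregate and cannot be used directly in WHERE

Fix: Wrap MAX in a scalar subquery so WHERE compares against a single value

Corrected query:
SELECT dept, salary FROM employees WHERE salary = (SELECT MAX(salary) FROM employees)

Result:
dept      | salary
----------+-------
Marketing | 162901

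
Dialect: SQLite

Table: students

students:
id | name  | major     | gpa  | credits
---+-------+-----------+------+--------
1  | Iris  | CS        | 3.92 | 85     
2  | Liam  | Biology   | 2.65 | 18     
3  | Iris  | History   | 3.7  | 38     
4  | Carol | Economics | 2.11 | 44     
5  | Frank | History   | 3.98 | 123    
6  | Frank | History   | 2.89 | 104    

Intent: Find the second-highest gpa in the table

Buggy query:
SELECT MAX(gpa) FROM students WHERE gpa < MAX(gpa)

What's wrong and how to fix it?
Bug: The inner MAX is an aggregate inside WHERE, which is not allowed

Fix: Put the inner MAX in a scalar subquery

Corrected query:
SELECT MAX(gpa) FROM students WHERE gpa < (SELECT MAX(gpa) FROM students)

Result:
MAX(gpa)
--------
3.92    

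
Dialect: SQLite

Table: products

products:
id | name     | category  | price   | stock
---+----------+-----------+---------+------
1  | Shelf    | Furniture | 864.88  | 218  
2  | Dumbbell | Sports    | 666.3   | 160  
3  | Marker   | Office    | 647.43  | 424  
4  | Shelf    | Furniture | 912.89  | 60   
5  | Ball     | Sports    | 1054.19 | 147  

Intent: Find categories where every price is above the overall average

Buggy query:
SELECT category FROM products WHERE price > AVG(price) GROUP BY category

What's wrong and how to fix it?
Bug: WHERE evaluates per row before aggregation, so AVG() is unavailable

Fix: Use a subquery for AVG and a HAVING MIN(...) filter so the condition holds for every row in the group

Corrected query:
SELECT category FROM products GROUP BY category HAVING MIN(price) > (SELECT AVG(price) FROM products)

Result:
category 
---------
Furniture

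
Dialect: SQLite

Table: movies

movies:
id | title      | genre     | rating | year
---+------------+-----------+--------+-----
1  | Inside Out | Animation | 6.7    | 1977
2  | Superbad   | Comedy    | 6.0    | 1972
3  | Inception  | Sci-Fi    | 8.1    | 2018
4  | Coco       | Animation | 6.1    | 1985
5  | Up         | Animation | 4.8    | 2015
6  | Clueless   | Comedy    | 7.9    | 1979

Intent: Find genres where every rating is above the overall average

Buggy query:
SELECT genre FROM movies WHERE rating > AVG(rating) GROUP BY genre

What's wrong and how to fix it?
Bug: AVG() is an aggregate; it can't sit directly in WHERE

Fix: Use a subquery for AVG and a HAVING MIN(...) filter so the condition holds for every row in the group

Corrected query:
SELECT genre FROM movies GROUP BY genre HAVING MIN(rating) > (SELECT AVG(rating) FROM movies)

Result:
genre 
------
Sci-Fi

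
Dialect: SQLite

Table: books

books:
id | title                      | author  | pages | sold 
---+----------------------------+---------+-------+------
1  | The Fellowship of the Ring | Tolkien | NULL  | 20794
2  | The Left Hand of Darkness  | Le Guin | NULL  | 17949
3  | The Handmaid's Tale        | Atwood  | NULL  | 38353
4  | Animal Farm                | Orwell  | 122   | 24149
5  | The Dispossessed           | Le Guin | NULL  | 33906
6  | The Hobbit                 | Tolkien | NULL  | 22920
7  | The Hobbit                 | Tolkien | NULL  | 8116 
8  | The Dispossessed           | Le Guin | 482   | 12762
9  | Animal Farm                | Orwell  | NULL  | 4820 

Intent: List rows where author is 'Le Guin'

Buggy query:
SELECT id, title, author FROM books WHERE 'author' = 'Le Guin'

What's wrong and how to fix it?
Bug: 'author' in single quotes is a string literal, not the column; the comparison is literal-vs-literal and never true

Fix: Remove the quotes around the column name (or use double quotes for an identifier)

Corrected query:
SELECT id, title, author FROM books WHERE author = 'Le Guin'

Result:
id | title                     | author 
---+---------------------------+--------
2  | The Left Hand of Darkness | Le Guin
5  | The Dispossessed          | Le Guin
8  | The Dispossessed          | Le Guin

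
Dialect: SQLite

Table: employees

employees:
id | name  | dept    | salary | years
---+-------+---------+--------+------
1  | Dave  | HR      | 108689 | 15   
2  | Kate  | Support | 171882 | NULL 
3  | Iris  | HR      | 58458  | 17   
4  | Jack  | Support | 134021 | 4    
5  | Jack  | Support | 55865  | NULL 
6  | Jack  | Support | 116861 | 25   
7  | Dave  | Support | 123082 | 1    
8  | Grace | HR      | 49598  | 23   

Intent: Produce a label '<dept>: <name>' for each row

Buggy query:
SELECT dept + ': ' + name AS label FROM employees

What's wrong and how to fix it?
Bug: '+' is numeric addition; on text columns SQLite converts them to 0 instead of concatenating

Fix: Use the || operator for string concatenation

Corrected query:
SELECT dept || ': ' || name AS label FROM employees

Result:
label        
-------------
HR: Dave     
Support: Kate
HR: Iris     
Support: Jack
Support: Jack
Support: Jack
Support: Dave
HR: Grace    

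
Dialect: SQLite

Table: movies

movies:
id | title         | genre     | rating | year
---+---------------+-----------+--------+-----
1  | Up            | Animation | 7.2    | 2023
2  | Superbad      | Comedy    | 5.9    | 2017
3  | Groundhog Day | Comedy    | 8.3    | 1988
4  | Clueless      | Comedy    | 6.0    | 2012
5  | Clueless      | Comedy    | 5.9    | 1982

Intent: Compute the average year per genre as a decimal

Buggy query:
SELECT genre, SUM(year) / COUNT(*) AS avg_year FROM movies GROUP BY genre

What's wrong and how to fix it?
Bug: Both operands are integers, so '/' performs integer division and truncates

Fix: Cast one side to REAL so the division keeps the fractional part

Corrected query:
SELECT genre, SUM(year) * 1.0 / COUNT(*) AS avg_year FROM movies GROUP BY genre

Result:
genre     | avg_year
----------+---------
Animation | 2023    
Comedy    | 1999.75 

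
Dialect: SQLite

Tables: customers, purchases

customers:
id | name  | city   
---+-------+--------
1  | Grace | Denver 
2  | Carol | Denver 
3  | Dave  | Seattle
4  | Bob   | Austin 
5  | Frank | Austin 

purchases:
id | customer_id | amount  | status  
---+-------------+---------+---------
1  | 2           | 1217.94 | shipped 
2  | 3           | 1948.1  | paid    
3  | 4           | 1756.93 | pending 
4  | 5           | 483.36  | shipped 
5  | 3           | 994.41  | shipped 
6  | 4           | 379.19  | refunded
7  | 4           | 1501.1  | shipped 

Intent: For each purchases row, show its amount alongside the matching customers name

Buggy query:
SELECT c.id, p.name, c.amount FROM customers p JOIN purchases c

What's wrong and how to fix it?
Bug: Missing join condition: each purchases row is matched to all customers rows instead of just its own

Fix: Specify the join condition linking the foreign key to the parent id

Corrected query:
SELECT c.id, p.name, c.amount FROM customers p JOIN purchases c ON c.customer_id = p.id

Result:
id | name  | amount 
---+-------+--------
1  | Carol | 1217.94
2  | Dave  | 1948.1 
3  | Bob   | 1756.93
4  | Frank | 483.36 
5  | Dave  | 994.41 
6  | Bob   | 379.19 
7  | Bob   | 1501.1 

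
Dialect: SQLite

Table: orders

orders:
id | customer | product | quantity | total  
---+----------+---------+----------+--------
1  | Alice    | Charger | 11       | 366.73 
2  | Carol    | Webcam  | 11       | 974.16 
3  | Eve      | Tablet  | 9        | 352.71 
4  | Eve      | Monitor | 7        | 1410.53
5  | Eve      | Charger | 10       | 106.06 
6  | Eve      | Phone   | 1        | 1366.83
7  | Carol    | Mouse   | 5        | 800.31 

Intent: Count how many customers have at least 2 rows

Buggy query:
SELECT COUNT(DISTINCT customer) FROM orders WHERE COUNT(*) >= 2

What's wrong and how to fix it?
Bug: COUNT(*) cannot appear in WHERE; the per-group count doesn't exist yet

Fix: Group first with HAVING COUNT(*) >= 2, then COUNT the resulting groups

Corrected query:
SELECT COUNT(*) FROM (SELECT customer FROM orders GROUP BY customer HAVING COUNT(*) >= 2)

Result:
COUNT(*)
--------
2       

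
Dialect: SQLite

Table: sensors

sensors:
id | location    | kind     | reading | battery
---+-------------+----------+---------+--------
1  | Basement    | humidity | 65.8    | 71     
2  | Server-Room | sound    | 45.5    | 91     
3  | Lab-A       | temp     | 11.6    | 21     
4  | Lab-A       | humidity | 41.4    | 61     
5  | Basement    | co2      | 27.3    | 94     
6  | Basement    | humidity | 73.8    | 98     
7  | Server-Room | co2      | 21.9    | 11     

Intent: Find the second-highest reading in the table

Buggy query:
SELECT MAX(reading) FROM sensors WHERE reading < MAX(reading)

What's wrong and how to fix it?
Bug: The inner MAX is an aggregate inside WHERE, which is not allowed

Fix: Put the inner MAX in a scalar subquery

Corrected query:
SELECT MAX(reading) FROM sensors WHERE reading < (SELECT MAX(reading) FROM sensors)

Result:
MAX(reading)
------------
65.8        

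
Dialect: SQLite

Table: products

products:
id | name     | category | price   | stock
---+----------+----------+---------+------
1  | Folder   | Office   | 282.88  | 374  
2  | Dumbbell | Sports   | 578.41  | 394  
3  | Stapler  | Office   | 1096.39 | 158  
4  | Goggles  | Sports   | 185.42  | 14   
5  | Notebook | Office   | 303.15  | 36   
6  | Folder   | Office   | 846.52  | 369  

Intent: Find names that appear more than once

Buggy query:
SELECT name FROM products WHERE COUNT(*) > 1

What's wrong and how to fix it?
Bug: WHERE can't reference COUNT(*); aggregates are computed after WHERE

Fix: GROUP BY name, then filter groups with HAVING COUNT(*) > 1

Corrected query:
SELECT name FROM products GROUP BY name HAVING COUNT(*) > 1

Result:
name  
------
Folder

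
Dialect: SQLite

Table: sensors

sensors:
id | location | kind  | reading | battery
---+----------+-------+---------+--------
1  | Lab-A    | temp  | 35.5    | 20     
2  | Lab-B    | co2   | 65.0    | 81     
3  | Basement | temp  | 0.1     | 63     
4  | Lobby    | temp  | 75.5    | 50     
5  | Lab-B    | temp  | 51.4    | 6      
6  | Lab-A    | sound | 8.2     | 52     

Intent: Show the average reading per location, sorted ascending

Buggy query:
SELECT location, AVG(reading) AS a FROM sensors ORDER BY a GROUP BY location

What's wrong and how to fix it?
Bug: GROUP BY must precede ORDER BY

Fix: Reorder: SELECT … FROM … GROUP BY … ORDER BY …

Corrected query:
SELECT location, AVG(reading) AS a FROM sensors GROUP BY location ORDER BY a

Result:
location | a    
---------+------
Basement | 0.1  
Lab-A    | 21.85
Lab-B    | 58.2 
Lobby    | 75.5 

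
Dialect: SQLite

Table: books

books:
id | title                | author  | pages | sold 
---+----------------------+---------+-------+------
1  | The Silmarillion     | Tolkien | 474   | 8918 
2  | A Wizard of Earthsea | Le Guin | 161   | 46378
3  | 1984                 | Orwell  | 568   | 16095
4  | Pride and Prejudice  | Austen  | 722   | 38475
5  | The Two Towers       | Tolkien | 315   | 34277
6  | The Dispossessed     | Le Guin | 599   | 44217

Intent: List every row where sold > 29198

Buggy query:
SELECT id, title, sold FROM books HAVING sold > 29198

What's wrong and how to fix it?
Bug: This is a non-aggregate query (no GROUP BY, no aggregates), so in SQLite the HAVING clause is invalid here; a row-level condition belongs in WHERE

Fix: Replace HAVING with WHERE since the condition applies to individual rows

Corrected query:
SELECT id, title, sold FROM books WHERE sold > 29198

Result:
id | title                | sold 
---+----------------------+------
2  | A Wizard of Earthsea | 46378
4  | Pride and Prejudice  | 38475
5  | The Two Towers       | 34277
6  | The Dispossessed     | 44217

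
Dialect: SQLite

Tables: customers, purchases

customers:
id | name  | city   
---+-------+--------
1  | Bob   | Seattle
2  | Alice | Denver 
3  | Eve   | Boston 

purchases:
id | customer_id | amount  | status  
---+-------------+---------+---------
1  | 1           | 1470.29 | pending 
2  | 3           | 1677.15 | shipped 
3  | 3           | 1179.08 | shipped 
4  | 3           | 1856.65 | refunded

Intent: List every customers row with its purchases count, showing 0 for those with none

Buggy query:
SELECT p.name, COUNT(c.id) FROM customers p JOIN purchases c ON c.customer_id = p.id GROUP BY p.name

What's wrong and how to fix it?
Bug: INNER JOIN drops customers rows that have no matching purchases rows

Fix: Use LEFT JOIN so parents without children still appear (COUNT(c.id) gives 0)

Corrected query:
SELECT p.name, COUNT(c.id) FROM customers p LEFT JOIN purchases c ON c.customer_id = p.id GROUP BY p.name

Result:
name  | COUNT(c.id)
------+------------
Alice | 0          
Bob   | 1          
Eve   | 3          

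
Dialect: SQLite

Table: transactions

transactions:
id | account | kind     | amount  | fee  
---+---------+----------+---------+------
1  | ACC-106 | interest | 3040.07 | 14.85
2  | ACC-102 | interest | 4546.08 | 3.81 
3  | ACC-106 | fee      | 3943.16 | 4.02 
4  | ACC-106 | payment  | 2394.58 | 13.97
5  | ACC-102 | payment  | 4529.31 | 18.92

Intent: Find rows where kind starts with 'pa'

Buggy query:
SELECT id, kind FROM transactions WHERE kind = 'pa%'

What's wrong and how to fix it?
Bug: Wildcards only work with LIKE; '=' treats '%' as a literal character

Fix: Use LIKE for wildcard pattern matching

Corrected query:
SELECT id, kind FROM transactions WHERE kind LIKE 'pa%'

Result:
id | kind   
---+--------
4  | payment
5  | payment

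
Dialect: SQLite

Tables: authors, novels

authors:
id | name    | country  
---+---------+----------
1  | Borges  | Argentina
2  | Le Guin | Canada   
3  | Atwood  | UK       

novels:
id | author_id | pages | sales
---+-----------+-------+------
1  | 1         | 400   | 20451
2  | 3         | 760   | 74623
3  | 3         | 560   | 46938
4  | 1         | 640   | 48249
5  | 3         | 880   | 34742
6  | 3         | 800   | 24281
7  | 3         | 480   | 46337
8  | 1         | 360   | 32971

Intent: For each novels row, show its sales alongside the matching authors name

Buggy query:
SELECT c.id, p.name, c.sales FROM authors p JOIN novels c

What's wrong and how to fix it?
Bug: Missing join condition: each novels row is matched to all authors rows instead of just its own

Fix: Add ON c.author_id = p.id to the JOIN

Corrected query:
SELECT c.id, p.name, c.sales FROM authors p JOIN novels c ON c.author_id = p.id

Result:
id | name   | sales
---+--------+------
1  | Borges | 20451
2  | Atwood | 74623
3  | Atwood | 46938
4  | Borges | 48249
5  | Atwood | 34742
6  | Atwood | 24281
7  | Atwood | 46337
8  | Borges | 32971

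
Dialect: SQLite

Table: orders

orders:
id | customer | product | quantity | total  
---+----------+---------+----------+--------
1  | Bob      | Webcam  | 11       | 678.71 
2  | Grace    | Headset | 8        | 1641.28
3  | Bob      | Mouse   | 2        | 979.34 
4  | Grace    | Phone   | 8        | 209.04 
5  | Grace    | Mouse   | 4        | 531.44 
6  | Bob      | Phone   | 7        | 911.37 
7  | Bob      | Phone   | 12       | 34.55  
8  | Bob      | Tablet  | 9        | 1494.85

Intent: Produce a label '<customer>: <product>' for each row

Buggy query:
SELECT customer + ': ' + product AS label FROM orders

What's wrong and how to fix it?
Bug: SQLite uses || for string concatenation; + coerces text to numbers (yielding 0)

Fix: Replace + with || to concatenate text

Corrected query:
SELECT customer || ': ' || product AS label FROM orders

Result:
label         
--------------
Bob: Webcam   
Grace: Headset
Bob: Mouse    
Grace: Phone  
Grace: Mouse  
Bob: Phone    
Bob: Phone    
Bob: Tablet   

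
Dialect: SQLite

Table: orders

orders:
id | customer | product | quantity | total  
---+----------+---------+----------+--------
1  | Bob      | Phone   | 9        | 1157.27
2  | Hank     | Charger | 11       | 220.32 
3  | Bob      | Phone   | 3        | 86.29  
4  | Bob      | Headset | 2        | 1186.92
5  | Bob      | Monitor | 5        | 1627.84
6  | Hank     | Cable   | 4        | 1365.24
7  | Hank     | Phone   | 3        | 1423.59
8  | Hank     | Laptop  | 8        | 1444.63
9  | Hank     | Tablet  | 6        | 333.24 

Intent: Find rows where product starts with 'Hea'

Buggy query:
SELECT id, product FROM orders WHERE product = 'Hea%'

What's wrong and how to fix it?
Bug: Wildcards only work with LIKE; '=' treats '%' as a literal character

Fix: Replace '=' with LIKE so 'Hea%' is treated as a pattern

Corrected query:
SELECT id, product FROM orders WHERE product LIKE 'Hea%'

Result:
id | product
---+--------
4  | Headset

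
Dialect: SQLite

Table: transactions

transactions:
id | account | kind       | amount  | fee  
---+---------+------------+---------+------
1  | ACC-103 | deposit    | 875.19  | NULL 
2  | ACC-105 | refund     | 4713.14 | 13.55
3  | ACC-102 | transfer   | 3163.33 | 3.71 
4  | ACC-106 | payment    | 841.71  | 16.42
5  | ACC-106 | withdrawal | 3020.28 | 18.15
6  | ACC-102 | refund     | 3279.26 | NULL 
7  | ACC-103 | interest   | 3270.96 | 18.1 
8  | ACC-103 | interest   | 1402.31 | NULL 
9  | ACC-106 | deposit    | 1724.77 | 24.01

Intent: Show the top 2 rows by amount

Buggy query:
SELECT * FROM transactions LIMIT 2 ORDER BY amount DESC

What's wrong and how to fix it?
Bug: LIMIT must come after ORDER BY

Fix: Swap the clauses: ORDER BY first, then LIMIT

Corrected query:
SELECT * FROM transactions ORDER BY amount DESC LIMIT 2

Result:
id | account | kind   | amount  | fee  
---+---------+--------+---------+------
2  | ACC-105 | refund | 4713.14 | 13.55
6  | ACC-102 | refund | 3279.26 | NULL 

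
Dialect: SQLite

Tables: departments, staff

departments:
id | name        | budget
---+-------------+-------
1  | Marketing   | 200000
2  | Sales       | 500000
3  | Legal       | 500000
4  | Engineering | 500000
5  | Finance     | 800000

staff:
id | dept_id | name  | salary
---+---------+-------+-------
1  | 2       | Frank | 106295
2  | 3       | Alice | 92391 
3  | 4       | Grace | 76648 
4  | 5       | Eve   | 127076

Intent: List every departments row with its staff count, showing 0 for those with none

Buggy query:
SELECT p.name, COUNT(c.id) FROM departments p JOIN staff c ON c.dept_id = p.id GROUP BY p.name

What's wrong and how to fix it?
Bug: An inner join excludes parents with zero children

Fix: Use LEFT JOIN so parents without children still appear (COUNT(c.id) gives 0)

Corrected query:
SELECT p.name, COUNT(c.id) FROM departments p LEFT JOIN staff c ON c.dept_id = p.id GROUP BY p.name

Result:
name        | COUNT(c.id)
------------+------------
Engineering | 1          
Finance     | 1          
Legal       | 1          
Marketing   | 0          
Sales       | 1          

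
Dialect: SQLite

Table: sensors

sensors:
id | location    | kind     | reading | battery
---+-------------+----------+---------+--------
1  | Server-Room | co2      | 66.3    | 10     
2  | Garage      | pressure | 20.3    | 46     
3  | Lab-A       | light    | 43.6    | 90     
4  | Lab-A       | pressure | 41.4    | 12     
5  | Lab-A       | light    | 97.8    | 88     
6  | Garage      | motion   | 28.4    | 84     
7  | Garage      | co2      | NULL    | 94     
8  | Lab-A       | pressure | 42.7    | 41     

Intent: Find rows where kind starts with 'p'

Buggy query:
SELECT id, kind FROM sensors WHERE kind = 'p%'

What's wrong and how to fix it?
Bug: Wildcards only work with LIKE; '=' treats '%' as a literal character

Fix: Use LIKE for wildcard pattern matching

Corrected query:
SELECT id, kind FROM sensors WHERE kind LIKE 'p%'

Result:
id | kind    
---+---------
2  | pressure
4  | pressure
8  | pressure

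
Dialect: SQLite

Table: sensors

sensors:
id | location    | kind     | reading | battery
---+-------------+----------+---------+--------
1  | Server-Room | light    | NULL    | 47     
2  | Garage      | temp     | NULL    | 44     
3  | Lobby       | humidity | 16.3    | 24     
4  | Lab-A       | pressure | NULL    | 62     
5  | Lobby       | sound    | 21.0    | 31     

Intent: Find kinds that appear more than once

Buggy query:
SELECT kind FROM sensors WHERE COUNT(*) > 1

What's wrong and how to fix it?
Bug: WHERE can't reference COUNT(*); aggregates are computed after WHERE

Fix: Group first, then use HAVING for the count condition

Corrected query:
SELECT kind FROM sensors GROUP BY kind HAVING COUNT(*) > 1

Result:
(no rows)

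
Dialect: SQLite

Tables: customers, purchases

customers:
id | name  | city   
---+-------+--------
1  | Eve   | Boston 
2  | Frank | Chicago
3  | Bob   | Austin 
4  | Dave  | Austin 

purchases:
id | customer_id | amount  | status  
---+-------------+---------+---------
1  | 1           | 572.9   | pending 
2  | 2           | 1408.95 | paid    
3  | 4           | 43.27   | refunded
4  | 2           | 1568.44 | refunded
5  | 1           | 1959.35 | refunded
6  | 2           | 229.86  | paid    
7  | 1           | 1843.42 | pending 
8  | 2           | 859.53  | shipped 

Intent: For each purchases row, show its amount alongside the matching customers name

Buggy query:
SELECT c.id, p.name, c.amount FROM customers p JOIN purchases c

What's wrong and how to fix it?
Bug: JOIN with no ON clause produces a cartesian product; every purchases row pairs with every customers row

Fix: Add ON c.customer_id = p.id to the JOIN

Corrected query:
SELECT c.id, p.name, c.amount FROM customers p JOIN purchases c ON c.customer_id = p.id

Result:
id | name  | amount 
---+-------+--------
1  | Eve   | 572.9  
2  | Frank | 1408.95
3  | Dave  | 43.27  
4  | Frank | 1568.44
5  | Eve   | 1959.35
6  | Frank | 229.86 
7  | Eve   | 1843.42
8  | Frank | 859.53 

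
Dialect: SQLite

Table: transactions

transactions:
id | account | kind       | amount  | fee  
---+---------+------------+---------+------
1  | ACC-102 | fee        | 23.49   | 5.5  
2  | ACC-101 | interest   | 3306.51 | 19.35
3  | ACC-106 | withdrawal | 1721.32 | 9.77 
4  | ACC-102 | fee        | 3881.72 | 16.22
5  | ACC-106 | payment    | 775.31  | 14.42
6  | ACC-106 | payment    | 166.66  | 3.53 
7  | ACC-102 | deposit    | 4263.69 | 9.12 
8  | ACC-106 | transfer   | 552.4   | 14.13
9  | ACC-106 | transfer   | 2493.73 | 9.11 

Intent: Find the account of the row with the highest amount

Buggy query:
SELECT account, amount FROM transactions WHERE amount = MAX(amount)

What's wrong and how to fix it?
Bug: MAX(amount) is an aggregate and cannot be used directly in WHERE

Fix: Use a subquery: WHERE amount = (SELECT MAX(amount) FROM transactions)

Corrected query:
SELECT account, amount FROM transactions WHERE amount = (SELECT MAX(amount) FROM transactions)

Result:
account | amount 
--------+--------
ACC-102 | 4263.69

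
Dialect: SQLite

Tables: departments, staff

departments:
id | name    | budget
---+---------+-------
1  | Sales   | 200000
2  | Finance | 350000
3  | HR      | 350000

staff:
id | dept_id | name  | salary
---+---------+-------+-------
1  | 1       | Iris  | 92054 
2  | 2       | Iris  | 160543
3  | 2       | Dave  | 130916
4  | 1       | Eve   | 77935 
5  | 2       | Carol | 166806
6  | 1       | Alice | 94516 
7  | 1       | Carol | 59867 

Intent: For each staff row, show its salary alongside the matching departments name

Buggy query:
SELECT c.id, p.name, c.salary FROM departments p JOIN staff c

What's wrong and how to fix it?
Bug: Missing join condition: each staff row is matched to all departments rows instead of just its own

Fix: Specify the join condition linking the foreign key to the parent id

Corrected query:
SELECT c.id, p.name, c.salary FROM departments p JOIN staff c ON c.dept_id = p.id

Result:
id | name    | salary
---+---------+-------
1  | Sales   | 92054 
2  | Finance | 160543
3  | Finance | 130916
4  | Sales   | 77935 
5  | Finance | 166806
6  | Sales   | 94516 
7  | Sales   | 59867 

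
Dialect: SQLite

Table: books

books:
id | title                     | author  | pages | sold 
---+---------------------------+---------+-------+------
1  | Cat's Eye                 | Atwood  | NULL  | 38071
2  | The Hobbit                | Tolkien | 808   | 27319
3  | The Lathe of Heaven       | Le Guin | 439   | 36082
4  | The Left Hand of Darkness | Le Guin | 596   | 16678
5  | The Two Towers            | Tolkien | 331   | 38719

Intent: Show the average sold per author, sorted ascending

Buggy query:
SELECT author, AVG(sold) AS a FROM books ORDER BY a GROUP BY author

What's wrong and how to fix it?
Bug: ORDER BY appears before GROUP BY; SQL clause order requires GROUP BY first

Fix: Move ORDER BY to the end, after GROUP BY

Corrected query:
SELECT author, AVG(sold) AS a FROM books GROUP BY author ORDER BY a

Result:
author  | a    
--------+------
Le Guin | 26380
Tolkien | 33019
Atwood  | 38071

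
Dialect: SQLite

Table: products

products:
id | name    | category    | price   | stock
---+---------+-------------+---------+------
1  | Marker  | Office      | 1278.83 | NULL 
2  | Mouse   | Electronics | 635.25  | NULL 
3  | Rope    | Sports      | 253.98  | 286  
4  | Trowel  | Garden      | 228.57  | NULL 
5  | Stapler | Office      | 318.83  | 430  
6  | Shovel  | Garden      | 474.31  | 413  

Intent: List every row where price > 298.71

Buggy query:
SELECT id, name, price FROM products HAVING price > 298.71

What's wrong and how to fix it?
Bug: HAVING filters the output of aggregation, but this query has no GROUP BY and no aggregate functions, so SQLite rejects it (HAVING clause on a non-aggregate query); the condition here is per row

Fix: Use WHERE for row-level filtering

Corrected query:
SELECT id, name, price FROM products WHERE price > 298.71

Result:
id | name    | price  
---+---------+--------
1  | Marker  | 1278.83
2  | Mouse   | 635.25 
5  | Stapler | 318.83 
6  | Shovel  | 474.31 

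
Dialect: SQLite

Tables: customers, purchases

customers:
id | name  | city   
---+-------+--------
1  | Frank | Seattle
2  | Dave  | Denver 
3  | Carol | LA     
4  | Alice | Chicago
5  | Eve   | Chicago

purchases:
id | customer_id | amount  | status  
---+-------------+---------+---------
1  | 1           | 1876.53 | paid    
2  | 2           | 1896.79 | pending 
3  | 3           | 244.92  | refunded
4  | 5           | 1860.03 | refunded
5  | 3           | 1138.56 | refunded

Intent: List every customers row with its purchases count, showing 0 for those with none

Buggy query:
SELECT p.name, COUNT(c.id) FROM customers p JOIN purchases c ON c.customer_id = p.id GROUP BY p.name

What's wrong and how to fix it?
Bug: An inner join excludes parents with zero children

Fix: Switch to LEFT JOIN to retain unmatched parent rows

Corrected query:
SELECT p.name, COUNT(c.id) FROM customers p LEFT JOIN purchases c ON c.customer_id = p.id GROUP BY p.name

Result:
name  | COUNT(c.id)
------+------------
Alice | 0          
Carol | 2          
Dave  | 1          
Eve   | 1          
Frank | 1          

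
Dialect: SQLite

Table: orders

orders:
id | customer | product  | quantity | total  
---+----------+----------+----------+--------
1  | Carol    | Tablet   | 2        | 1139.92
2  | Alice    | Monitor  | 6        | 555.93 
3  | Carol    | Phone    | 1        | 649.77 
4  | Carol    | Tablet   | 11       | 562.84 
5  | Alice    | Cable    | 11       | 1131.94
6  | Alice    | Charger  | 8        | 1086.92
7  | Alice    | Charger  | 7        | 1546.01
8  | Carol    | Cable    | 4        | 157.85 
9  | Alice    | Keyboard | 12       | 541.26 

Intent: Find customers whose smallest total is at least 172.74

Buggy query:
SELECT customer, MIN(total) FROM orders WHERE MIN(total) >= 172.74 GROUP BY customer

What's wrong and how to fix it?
Bug: Aggregates like MIN are computed per group after WHERE runs

Fix: Replace WHERE with HAVING after the GROUP BY

Corrected query:
SELECT customer, MIN(total) FROM orders GROUP BY customer HAVING MIN(total) >= 172.74

Result:
customer | MIN(total)
---------+-----------
Alice    | 541.26    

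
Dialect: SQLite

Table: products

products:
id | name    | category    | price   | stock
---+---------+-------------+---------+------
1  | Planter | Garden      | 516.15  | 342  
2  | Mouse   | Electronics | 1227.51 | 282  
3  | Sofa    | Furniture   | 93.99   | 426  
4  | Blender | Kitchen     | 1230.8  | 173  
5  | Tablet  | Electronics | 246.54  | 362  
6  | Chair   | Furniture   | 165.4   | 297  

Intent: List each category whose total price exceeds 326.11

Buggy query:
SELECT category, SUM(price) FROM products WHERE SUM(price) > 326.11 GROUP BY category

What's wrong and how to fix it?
Bug: SUM(price) is an aggregate, but WHERE filters rows before aggregation

Fix: Use HAVING (which filters groups after aggregation) instead of WHERE

Corrected query:
SELECT category, SUM(price) FROM products GROUP BY category HAVING SUM(price) > 326.11

Result:
category    | SUM(price)
------------+-----------
Electronics | 1474.05   
Garden      | 516.15    
Kitchen     | 1230.8    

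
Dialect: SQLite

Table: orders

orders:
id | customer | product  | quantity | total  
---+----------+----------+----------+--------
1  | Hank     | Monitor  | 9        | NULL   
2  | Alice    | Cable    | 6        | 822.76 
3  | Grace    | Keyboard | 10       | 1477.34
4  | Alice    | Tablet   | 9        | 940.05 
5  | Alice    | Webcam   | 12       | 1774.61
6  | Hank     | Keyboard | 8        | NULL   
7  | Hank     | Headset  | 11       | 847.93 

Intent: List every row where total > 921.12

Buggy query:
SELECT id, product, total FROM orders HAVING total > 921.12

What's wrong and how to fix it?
Bug: HAVING filters the output of aggregation, but this query has no GROUP BY and no aggregate functions, so SQLite rejects it (HAVING clause on a non-aggregate query); the condition here is per row

Fix: Replace HAVING with WHERE since the condition applies to individual rows

Corrected query:
SELECT id, product, total FROM orders WHERE total > 921.12

Result:
id | product  | total  
---+----------+--------
3  | Keyboard | 1477.34
4  | Tablet   | 940.05 
5  | Webcam   | 1774.61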